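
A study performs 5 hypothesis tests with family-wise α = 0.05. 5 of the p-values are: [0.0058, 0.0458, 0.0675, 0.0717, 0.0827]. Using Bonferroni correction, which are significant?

Bonferroni α = 0.05/5 = 0.01. Significant p-values: [0.0058]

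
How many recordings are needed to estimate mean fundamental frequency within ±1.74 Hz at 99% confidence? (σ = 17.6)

n = (z*σ/E)² = (2.576×17.6/1.74)² = 678.9 → n = 679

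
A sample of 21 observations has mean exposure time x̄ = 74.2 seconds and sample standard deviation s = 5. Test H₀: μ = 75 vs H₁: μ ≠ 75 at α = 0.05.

t = (x̄ - μ₀)/(s/√n) = (74.2 - 75)/(5/√21) = -0.733. df = 20, critical t = ±2.086. Fail to reject H₀.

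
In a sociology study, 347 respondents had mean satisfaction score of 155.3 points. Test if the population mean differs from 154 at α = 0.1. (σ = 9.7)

z = (x̄ - μ₀)/(σ/√n) = (155.3 - 154)/(9.7/√347) = 2.497. Critical value: ±1.645. Since |2.497| > 1.645, Reject H₀.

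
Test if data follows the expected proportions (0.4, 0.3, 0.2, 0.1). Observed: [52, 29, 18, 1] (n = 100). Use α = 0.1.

Expected: [40.0, 30.0, 20.0, 10.0]. χ² = 11.933. df = 3, critical = 6.251. Reject H₀.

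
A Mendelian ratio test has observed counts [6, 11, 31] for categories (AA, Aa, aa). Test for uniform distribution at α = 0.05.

Expected = 16 each. χ² = Σ(O-E)²/E = 21.875. df = 2, critical value = 5.991. Reject H₀.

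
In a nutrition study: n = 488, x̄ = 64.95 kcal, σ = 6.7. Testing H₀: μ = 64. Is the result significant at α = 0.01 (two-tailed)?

z = (64.95 - 64)/(6.7/√488) = 3.132. Since |z| > 2.576, significant at α = 0.01.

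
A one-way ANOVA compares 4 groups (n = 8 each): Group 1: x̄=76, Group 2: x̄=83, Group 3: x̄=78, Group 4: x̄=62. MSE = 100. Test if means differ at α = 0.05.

Grand mean = 74.75. SS_between = 1942.0, MS_between = 647.33. F = 6.473, F_crit ≈ 2.947. Reject H₀.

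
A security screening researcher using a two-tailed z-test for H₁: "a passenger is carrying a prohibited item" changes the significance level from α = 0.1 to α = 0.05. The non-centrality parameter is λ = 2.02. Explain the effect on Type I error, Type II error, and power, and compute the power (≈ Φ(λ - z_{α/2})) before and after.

Decreasing α from 0.1 to 0.05:
• Type I error rate decreases (α is the Type I rate by definition).
• Critical value moves from z_{α/2} = 1.645 to 1.96, so power = Φ(λ - z_{α/2}) goes from Φ(2.02 - 1.645) = 0.646 to Φ(2.02 - 1.96) = 0.524.
• Type II error rate β = 1 - power therefore increases (0.354 → 0.476).
Appropriate when false positives are costly — here, detaining an innocent passenger — delay and inconvenience.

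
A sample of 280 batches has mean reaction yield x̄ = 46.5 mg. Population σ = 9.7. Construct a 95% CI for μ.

CI = x̄ ± z*(σ/√n) = 46.5 ± 1.96(9.7/√280) = 46.5 ± 1.14 = (45.36, 47.64)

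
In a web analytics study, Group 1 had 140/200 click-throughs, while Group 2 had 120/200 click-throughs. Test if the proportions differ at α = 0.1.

p̂₁ = 0.7, p̂₂ = 0.6, pooled p̂ = 0.65. z = 2.097. Critical: ±1.645. Reject H₀.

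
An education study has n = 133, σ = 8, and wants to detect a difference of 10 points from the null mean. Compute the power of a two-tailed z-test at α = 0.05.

SE = σ/√n = 8/√133 = 0.694. Non-centrality λ = d/SE = 10/0.694 = 14.416. Power ≈ Φ(λ - z_{α/2}) = Φ(14.416 - 1.96) = Φ(12.456) = 1.0.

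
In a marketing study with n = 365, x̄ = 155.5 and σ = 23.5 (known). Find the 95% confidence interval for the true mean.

CI = x̄ ± z*(σ/√n) = 155.5 ± 1.96(23.5/√365) = 155.5 ± 2.41 = (153.09, 157.91)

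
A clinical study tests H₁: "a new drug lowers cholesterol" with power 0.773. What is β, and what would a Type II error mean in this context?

β = 1 - power = 1 - 0.773 = 0.227. A Type II error is failing to reject H₀ when H₀ is false (false negative) — here, failing to conclude that a new drug lowers cholesterol when in fact it is true. Consequence: shelving an effective drug — patients miss out on a treatment that would have helped.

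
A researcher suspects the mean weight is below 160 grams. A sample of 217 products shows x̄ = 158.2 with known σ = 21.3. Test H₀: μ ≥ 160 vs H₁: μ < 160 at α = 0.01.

z = -1.245. Critical value: -2.33. Fail to reject H₀.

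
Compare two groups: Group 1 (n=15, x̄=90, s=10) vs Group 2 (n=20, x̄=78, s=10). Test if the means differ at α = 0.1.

Pooled sp = 10.0. t = 3.513, df = 33. Critical t = ±1.692. Reject H₀.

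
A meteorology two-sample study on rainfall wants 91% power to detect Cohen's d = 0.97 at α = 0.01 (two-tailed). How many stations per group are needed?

z_{α/2} = 2.576, z_β = Φ⁻¹(0.91) = 1.341. For large effect (d = 0.97): n per group = 2(z_{α/2} + z_β)²/d² = 2(2.576 + 1.341)²/0.97² = 32.6 → 33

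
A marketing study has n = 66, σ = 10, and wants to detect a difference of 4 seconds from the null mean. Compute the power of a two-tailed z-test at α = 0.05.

SE = σ/√n = 10/√66 = 1.231. Non-centrality λ = d/SE = 4/1.231 = 3.25. Power ≈ Φ(λ - z_{α/2}) = Φ(3.25 - 1.96) = Φ(1.29) = 0.901.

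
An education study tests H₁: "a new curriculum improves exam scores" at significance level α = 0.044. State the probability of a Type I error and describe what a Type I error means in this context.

P(Type I error) = α = 0.044. A Type I error is rejecting H₀ when H₀ is actually true (false positive) — here, concluding that a new curriculum improves exam scores when in fact this is not the case. Consequence: adopting a curriculum that gives no real benefit — disruption for nothing.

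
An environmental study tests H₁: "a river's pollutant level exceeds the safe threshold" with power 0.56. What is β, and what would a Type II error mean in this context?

β = 1 - power = 1 - 0.56 = 0.44. A Type II error is failing to reject H₀ when H₀ is false (false negative) — here, failing to conclude that a river's pollutant level exceeds the safe threshold when in fact it is true. Consequence: allowing unsafe pollution to continue.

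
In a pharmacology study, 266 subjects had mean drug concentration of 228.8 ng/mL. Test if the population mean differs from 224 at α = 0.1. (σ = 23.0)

z = (x̄ - μ₀)/(σ/√n) = (228.8 - 224)/(23.0/√266) = 3.404. Critical value: ±1.645. Since |3.404| > 1.645, Reject H₀.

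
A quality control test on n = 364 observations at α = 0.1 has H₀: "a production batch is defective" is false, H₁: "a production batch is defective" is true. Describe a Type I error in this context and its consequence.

Type I error: rejecting H₀ when it is true — concluding that a production batch is defective when in fact it is not. Consequence: scrapping a good batch — wasted material and cost for no reason.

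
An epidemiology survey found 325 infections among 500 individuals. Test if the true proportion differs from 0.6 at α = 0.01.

p̂ = 0.65, p₀ = 0.6. z = (p̂ - p₀)/√(p₀(1-p₀)/n) = 2.282. Critical: ±2.576. Fail to reject H₀.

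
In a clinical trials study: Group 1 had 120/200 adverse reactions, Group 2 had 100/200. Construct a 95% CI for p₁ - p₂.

p̂₁ = 0.6, p̂₂ = 0.5. Difference = 0.1. CI = (0.003, 0.197)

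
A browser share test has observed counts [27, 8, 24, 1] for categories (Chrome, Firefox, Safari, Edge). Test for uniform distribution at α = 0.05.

Expected = 15 each. χ² = Σ(O-E)²/E = 31.333. df = 3, critical value = 7.815. Reject H₀.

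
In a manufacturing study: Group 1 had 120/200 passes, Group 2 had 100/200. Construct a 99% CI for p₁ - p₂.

p̂₁ = 0.6, p̂₂ = 0.5. Difference = 0.1. CI = (-0.028, 0.228)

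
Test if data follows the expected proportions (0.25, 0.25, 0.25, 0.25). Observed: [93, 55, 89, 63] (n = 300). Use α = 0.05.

Expected: [75.0, 75.0, 75.0, 75.0]. χ² = 14.187. df = 3, critical = 7.815. Reject H₀.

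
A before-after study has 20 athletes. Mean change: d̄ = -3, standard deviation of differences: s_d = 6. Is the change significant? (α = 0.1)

t = d̄/(s_d/√n) = -3/(6/√20) = -2.236. df = 19, critical t = ±1.729. Reject H₀.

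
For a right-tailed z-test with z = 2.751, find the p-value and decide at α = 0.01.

p = P(Z > 2.751) = 1 - Φ(2.751) ≈ 0.003. Since p < 0.01, reject H₀ (significant) at α = 0.01.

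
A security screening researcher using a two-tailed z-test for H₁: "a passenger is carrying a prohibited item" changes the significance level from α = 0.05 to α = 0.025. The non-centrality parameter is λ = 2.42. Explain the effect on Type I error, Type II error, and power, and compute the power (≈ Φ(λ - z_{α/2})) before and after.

Decreasing α from 0.05 to 0.025:
• Type I error rate decreases (α is the Type I rate by definition).
• Critical value moves from z_{α/2} = 1.96 to 2.241, so power = Φ(λ - z_{α/2}) goes from Φ(2.42 - 1.96) = 0.677 to Φ(2.42 - 2.241) = 0.571.
• Type II error rate β = 1 - power therefore increases (0.323 → 0.429).
Appropriate when false positives are costly — here, detaining an innocent passenger — delay and inconvenience.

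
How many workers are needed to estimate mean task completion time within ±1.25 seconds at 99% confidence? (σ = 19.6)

n = (z*σ/E)² = (2.576×19.6/1.25)² = 1631.5 → n = 1632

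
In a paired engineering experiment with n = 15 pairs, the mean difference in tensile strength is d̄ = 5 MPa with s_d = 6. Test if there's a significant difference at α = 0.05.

t = d̄/(s_d/√n) = 5/(6/√15) = 3.227. df = 14, critical t = ±2.145. Reject H₀.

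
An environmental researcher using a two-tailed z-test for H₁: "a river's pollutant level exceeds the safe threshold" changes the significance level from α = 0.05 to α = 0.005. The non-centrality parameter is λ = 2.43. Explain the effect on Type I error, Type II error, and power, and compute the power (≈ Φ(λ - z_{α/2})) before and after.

Decreasing α from 0.05 to 0.005:
• Type I error rate decreases (α is the Type I rate by definition).
• Critical value moves from z_{α/2} = 1.96 to 2.807, so power = Φ(λ - z_{α/2}) goes from Φ(2.43 - 1.96) = 0.681 to Φ(2.43 - 2.807) = 0.353.
• Type II error rate β = 1 - power therefore increases (0.319 → 0.647).
Appropriate when false positives are costly — here, shutting down a compliant factory unnecessarily.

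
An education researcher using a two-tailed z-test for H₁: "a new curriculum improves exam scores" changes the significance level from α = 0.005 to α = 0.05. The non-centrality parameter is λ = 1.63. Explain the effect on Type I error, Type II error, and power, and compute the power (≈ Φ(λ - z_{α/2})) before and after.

Increasing α from 0.005 to 0.05:
• Type I error rate increases (α is the Type I rate by definition).
• Critical value moves from z_{α/2} = 2.807 to 1.96, so power = Φ(λ - z_{α/2}) goes from Φ(1.63 - 2.807) = 0.12 to Φ(1.63 - 1.96) = 0.371.
• Type II error rate β = 1 - power therefore decreases (0.88 → 0.629).
Appropriate when false negatives are costly — here, keeping the old curriculum when the new one would have helped students.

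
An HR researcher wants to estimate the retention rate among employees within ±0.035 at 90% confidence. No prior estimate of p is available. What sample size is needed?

Conservative approach: use p = 0.5 (maximizes p(1-p) = 0.25). n = z²(0.25)/E² = 1.645²×0.25/0.035² = 552.2 → n = 553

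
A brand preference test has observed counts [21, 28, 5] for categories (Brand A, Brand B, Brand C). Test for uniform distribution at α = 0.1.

Expected = 18 each. χ² = Σ(O-E)²/E = 15.444. df = 2, critical value = 4.605. Reject H₀.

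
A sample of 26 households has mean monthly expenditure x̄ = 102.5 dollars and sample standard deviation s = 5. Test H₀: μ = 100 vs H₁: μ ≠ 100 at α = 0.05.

t = (x̄ - μ₀)/(s/√n) = (102.5 - 100)/(5/√26) = 2.55. df = 25, critical t = ±2.06. Reject H₀.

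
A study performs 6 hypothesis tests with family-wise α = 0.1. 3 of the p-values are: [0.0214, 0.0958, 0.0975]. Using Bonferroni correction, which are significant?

Bonferroni α = 0.1/6 = 0.01667. None of the given p-values are significant.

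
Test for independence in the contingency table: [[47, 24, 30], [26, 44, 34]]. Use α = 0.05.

χ² = 12.132. df = 2, critical = 5.991. Reject H₀. Variables are dependent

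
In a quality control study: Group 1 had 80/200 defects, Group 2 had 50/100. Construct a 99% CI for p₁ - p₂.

p̂₁ = 0.4, p̂₂ = 0.5. Difference = -0.1. CI = (-0.257, 0.057)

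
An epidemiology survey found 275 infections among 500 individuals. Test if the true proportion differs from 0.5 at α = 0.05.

p̂ = 0.55, p₀ = 0.5. z = (p̂ - p₀)/√(p₀(1-p₀)/n) = 2.236. Critical: ±1.96. Reject H₀.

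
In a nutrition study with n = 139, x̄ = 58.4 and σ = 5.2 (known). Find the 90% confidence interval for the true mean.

CI = x̄ ± z*(σ/√n) = 58.4 ± 1.645(5.2/√139) = 58.4 ± 0.73 = (57.67, 59.13)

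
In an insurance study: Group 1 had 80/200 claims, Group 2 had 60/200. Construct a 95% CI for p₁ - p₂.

p̂₁ = 0.4, p̂₂ = 0.3. Difference = 0.1. CI = (0.007, 0.193)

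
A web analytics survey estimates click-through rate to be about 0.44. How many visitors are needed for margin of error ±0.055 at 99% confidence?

n = z²p(1-p)/E² = 2.576²×0.44×0.56/0.055² = 540.5 → n = 541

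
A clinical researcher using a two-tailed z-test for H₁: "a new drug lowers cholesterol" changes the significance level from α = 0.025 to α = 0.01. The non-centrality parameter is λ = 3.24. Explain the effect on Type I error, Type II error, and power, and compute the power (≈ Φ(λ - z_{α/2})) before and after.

Decreasing α from 0.025 to 0.01:
• Type I error rate decreases (α is the Type I rate by definition).
• Critical value moves from z_{α/2} = 2.241 to 2.576, so power = Φ(λ - z_{α/2}) goes from Φ(3.24 - 2.241) = 0.841 to Φ(3.24 - 2.576) = 0.747.
• Type II error rate β = 1 - power therefore increases (0.159 → 0.253).
Appropriate when false positives are costly — here, approving an ineffective drug — patients take a useless medication and may skip effective alternatives.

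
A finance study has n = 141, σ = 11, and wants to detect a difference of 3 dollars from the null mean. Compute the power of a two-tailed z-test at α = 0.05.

SE = σ/√n = 11/√141 = 0.926. Non-centrality λ = d/SE = 3/0.926 = 3.238. Power ≈ Φ(λ - z_{α/2}) = Φ(3.238 - 1.96) = Φ(1.278) = 0.899.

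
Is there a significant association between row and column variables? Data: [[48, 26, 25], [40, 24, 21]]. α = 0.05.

χ² = 0.09. df = 2, critical = 5.991. Fail to reject H₀. No evidence of dependence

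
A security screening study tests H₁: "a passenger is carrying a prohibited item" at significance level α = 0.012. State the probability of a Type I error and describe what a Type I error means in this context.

P(Type I error) = α = 0.012. A Type I error is rejecting H₀ when H₀ is actually true (false positive) — here, concluding that a passenger is carrying a prohibited item when in fact this is not the case. Consequence: detaining an innocent passenger — delay and inconvenience.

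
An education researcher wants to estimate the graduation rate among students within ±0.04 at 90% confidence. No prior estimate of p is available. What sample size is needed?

Conservative approach: use p = 0.5 (maximizes p(1-p) = 0.25). n = z²(0.25)/E² = 1.645²×0.25/0.04² = 422.8 → n = 423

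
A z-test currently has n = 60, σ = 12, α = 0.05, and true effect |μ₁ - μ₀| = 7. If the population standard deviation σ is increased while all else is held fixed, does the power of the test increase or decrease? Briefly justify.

Power decreases: a larger σ inflates the standard error σ/√n, pulling the sampling distribution under H₁ back toward the critical value.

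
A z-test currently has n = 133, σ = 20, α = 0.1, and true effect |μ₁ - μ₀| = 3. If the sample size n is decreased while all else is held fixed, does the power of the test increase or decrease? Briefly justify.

Power decreases: a smaller n inflates the standard error σ/√n, pulling the sampling distribution under H₁ back toward the critical value.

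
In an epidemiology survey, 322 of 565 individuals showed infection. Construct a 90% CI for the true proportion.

p̂ = 0.57. CI = p̂ ± z*√(p̂(1-p̂)/n) = (0.536, 0.604)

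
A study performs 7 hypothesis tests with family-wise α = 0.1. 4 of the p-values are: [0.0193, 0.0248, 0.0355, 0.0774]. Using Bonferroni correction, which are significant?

Bonferroni α = 0.1/7 = 0.01429. None of the given p-values are significant.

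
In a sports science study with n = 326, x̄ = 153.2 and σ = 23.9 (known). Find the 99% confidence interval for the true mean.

CI = x̄ ± z*(σ/√n) = 153.2 ± 2.576(23.9/√326) = 153.2 ± 3.41 = (149.79, 156.61)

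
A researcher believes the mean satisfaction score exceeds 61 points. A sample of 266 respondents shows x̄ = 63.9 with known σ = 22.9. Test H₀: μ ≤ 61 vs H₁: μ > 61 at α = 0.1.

z = 2.065. Critical value: 1.28. Reject H₀.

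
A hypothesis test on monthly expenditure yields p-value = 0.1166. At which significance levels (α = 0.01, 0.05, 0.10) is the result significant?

p = 0.1166. Not significant at any of the given levels.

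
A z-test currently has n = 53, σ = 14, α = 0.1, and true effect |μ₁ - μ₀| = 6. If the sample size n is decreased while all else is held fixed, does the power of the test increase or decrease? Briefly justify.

Power decreases: a smaller n inflates the standard error σ/√n, pulling the sampling distribution under H₁ back toward the critical value.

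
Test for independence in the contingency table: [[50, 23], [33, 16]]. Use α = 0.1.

χ² = 0.018. df = 1, critical = 2.706. Fail to reject H₀. No evidence of dependence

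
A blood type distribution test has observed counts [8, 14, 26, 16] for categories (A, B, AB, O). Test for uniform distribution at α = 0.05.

Expected = 16 each. χ² = Σ(O-E)²/E = 10.5. df = 3, critical value = 7.815. Reject H₀.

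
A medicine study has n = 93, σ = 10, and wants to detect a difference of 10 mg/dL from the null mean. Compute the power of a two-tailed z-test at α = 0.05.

SE = σ/√n = 10/√93 = 1.037. Non-centrality λ = d/SE = 10/1.037 = 9.644. Power ≈ Φ(λ - z_{α/2}) = Φ(9.644 - 1.96) = Φ(7.684) = 1.0.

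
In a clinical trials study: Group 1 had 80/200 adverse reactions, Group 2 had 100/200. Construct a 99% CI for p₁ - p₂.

p̂₁ = 0.4, p̂₂ = 0.5. Difference = -0.1. CI = (-0.228, 0.028)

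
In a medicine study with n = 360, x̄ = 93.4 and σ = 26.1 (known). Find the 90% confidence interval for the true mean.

CI = x̄ ± z*(σ/√n) = 93.4 ± 1.645(26.1/√360) = 93.4 ± 2.26 = (91.14, 95.66)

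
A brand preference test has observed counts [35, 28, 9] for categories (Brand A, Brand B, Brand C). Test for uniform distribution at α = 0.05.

Expected = 24 each. χ² = Σ(O-E)²/E = 15.083. df = 2, critical value = 5.991. Reject H₀.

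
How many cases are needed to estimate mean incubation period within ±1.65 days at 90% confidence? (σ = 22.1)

n = (z*σ/E)² = (1.645×22.1/1.65)² = 485.5 → n = 486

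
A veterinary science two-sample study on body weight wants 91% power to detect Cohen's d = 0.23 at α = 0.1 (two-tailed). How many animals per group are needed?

z_{α/2} = 1.645, z_β = Φ⁻¹(0.91) = 1.341. For small effect (d = 0.23): n per group = 2(z_{α/2} + z_β)²/d² = 2(1.645 + 1.341)²/0.23² = 337.1 → 338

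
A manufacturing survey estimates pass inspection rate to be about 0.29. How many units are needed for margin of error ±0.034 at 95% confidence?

n = z²p(1-p)/E² = 1.96²×0.29×0.71/0.034² = 684.2 → n = 685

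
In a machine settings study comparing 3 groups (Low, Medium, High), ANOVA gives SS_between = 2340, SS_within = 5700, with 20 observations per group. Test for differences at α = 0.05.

df_between = 2, df_within = 57. F = MS_between/MS_within = 1170.0/100.0 = 11.7. F_crit ≈ 3.159. Reject H₀. At least one mean differs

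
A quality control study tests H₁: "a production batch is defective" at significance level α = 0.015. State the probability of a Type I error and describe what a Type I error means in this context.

P(Type I error) = α = 0.015. A Type I error is rejecting H₀ when H₀ is actually true (false positive) — here, concluding that a production batch is defective when in fact this is not the case. Consequence: scrapping a good batch — wasted material and cost for no reason.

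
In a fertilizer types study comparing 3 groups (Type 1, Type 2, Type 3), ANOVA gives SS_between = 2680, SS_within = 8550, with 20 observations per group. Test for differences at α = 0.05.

df_between = 2, df_within = 57. F = MS_between/MS_within = 1340.0/150.0 = 8.933. F_crit ≈ 3.159. Reject H₀. At least one mean differs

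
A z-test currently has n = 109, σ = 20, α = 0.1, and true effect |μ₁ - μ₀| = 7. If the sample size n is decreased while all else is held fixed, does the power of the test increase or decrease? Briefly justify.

Power decreases: a smaller n inflates the standard error σ/√n, pulling the sampling distribution under H₁ back toward the critical value.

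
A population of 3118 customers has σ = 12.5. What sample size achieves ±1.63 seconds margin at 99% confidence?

Without FPC: n₀ = (2.576×12.5/1.63)² = 390.244. With FPC: n = n₀N/(n₀+N-1) = 346.9 → n = 347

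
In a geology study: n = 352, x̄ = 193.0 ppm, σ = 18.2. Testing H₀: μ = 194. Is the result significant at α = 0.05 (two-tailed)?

z = (193.0 - 194)/(18.2/√352) = -1.031. Since |z| ≤ 1.96, not significant at α = 0.05.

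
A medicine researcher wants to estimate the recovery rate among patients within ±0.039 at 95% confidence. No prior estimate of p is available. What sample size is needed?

Conservative approach: use p = 0.5 (maximizes p(1-p) = 0.25). n = z²(0.25)/E² = 1.96²×0.25/0.039² = 631.4 → n = 632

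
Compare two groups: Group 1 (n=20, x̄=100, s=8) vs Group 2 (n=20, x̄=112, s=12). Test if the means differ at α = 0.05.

Pooled sp = 10.2. t = -3.721, df = 38. Critical t = ±2.024. Reject H₀.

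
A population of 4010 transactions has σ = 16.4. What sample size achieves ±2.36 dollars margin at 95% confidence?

Without FPC: n₀ = (1.96×16.4/2.36)² = 185.514. With FPC: n = n₀N/(n₀+N-1) = 177.4 → n = 178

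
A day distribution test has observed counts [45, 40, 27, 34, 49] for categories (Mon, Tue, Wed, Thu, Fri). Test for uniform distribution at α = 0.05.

Expected = 39 each. χ² = Σ(O-E)²/E = 7.846. df = 4, critical value = 9.488. Fail to reject H₀.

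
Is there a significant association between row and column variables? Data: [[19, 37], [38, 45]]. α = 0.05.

χ² = 1.943. df = 1, critical = 3.841. Fail to reject H₀. No evidence of dependence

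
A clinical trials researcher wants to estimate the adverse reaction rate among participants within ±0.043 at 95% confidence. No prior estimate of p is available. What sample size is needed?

Conservative approach: use p = 0.5 (maximizes p(1-p) = 0.25). n = z²(0.25)/E² = 1.96²×0.25/0.043² = 519.4 → n = 520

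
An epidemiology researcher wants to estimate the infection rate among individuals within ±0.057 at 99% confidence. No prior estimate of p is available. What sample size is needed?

Conservative approach: use p = 0.5 (maximizes p(1-p) = 0.25). n = z²(0.25)/E² = 2.576²×0.25/0.057² = 510.6 → n = 511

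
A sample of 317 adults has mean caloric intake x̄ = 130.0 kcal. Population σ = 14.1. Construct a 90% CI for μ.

CI = x̄ ± z*(σ/√n) = 130.0 ± 1.645(14.1/√317) = 130.0 ± 1.3 = (128.7, 131.3)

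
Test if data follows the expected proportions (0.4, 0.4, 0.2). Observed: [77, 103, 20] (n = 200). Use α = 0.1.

Expected: [80.0, 80.0, 40.0]. χ² = 16.725. df = 2, critical = 4.605. Reject H₀.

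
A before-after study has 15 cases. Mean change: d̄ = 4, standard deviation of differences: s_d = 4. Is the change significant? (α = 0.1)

t = d̄/(s_d/√n) = 4/(4/√15) = 3.873. df = 14, critical t = ±1.761. Reject H₀.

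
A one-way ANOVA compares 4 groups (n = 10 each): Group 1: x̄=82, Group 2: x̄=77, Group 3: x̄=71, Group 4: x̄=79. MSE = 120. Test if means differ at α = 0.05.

Grand mean = 77.25. SS_between = 647.5, MS_between = 215.83. F = 1.799, F_crit ≈ 2.866. Fail to reject H₀.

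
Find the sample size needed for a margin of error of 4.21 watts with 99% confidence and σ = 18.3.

n = (z*σ/E)² = (2.576×18.3/4.21)² = 125.4 → n = 126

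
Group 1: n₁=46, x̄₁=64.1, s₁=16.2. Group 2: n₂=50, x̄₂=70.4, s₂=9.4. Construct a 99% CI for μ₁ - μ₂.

Difference = -6.3. SE = √(16.2²/46 + 9.4²/50) = 2.734. CI = (-13.34, 0.74)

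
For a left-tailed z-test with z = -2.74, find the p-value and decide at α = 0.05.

p = P(Z < -2.74) = Φ(-2.74) ≈ 0.0031. Since p < 0.05, reject H₀ (significant) at α = 0.05.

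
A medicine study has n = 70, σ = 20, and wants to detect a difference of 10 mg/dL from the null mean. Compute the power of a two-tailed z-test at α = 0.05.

SE = σ/√n = 20/√70 = 2.39. Non-centrality λ = d/SE = 10/2.39 = 4.183. Power ≈ Φ(λ - z_{α/2}) = Φ(4.183 - 1.96) = Φ(2.223) = 0.987.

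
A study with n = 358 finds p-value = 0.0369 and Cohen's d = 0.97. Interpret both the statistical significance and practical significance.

Statistically significant (p = 0.0369 < 0.05). Cohen's d = 0.97 indicates a large effect size. Both statistical and practical significance should be considered.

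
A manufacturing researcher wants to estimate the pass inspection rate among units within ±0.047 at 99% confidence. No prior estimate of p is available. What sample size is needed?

Conservative approach: use p = 0.5 (maximizes p(1-p) = 0.25). n = z²(0.25)/E² = 2.576²×0.25/0.047² = 751.0 → n = 751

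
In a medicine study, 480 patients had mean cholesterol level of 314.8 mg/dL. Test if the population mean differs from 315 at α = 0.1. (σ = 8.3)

z = (x̄ - μ₀)/(σ/√n) = (314.8 - 315)/(8.3/√480) = -0.528. Critical value: ±1.645. Since |-0.528| ≤ 1.645, Fail to reject H₀.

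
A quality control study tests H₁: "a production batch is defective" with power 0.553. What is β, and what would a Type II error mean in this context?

β = 1 - power = 1 - 0.553 = 0.447. A Type II error is failing to reject H₀ when H₀ is false (false negative) — here, failing to conclude that a production batch is defective when in fact it is true. Consequence: shipping a defective batch — faulty products reach customers.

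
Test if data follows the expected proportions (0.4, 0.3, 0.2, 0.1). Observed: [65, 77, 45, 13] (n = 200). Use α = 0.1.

Expected: [80.0, 60.0, 40.0, 20.0]. χ² = 10.704. df = 3, critical = 6.251. Reject H₀.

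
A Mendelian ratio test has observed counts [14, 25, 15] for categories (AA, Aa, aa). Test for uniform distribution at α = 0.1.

Expected = 18 each. χ² = Σ(O-E)²/E = 4.111. df = 2, critical value = 4.605. Fail to reject H₀.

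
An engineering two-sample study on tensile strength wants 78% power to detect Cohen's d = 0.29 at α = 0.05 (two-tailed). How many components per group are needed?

z_{α/2} = 1.96, z_β = Φ⁻¹(0.78) = 0.772. For small effect (d = 0.29): n per group = 2(z_{α/2} + z_β)²/d² = 2(1.96 + 0.772)²/0.29² = 177.5 → 178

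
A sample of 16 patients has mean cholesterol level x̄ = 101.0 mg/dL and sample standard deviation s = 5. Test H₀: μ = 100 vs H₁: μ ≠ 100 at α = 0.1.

t = (x̄ - μ₀)/(s/√n) = (101.0 - 100)/(5/√16) = 0.8. df = 15, critical t = ±1.753. Fail to reject H₀.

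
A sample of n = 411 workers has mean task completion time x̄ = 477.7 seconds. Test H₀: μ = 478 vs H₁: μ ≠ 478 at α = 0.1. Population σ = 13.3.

z = (x̄ - μ₀)/(σ/√n) = (477.7 - 478)/(13.3/√411) = -0.457. Critical value: ±1.645. Since |-0.457| ≤ 1.645, Fail to reject H₀.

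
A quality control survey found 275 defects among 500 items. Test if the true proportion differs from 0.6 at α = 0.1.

p̂ = 0.55, p₀ = 0.6. z = (p̂ - p₀)/√(p₀(1-p₀)/n) = -2.282. Critical: ±1.645. Reject H₀.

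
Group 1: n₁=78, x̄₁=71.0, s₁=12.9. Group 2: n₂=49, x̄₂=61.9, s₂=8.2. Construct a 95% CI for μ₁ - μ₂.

Difference = 9.1. SE = √(12.9²/78 + 8.2²/49) = 1.872. CI = (5.43, 12.77)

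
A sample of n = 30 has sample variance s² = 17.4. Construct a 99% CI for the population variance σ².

df = 29. χ²_{0.005} = 52.336, χ²_{0.995} = 13.121. CI for σ² = ((n-1)s²/χ²_{α/2}, (n-1)s²/χ²_{1-α/2}) = (29·17.4/52.336, 29·17.4/13.121) = (9.64, 38.46)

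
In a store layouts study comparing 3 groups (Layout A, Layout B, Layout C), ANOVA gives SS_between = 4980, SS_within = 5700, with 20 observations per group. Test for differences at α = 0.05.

df_between = 2, df_within = 57. F = MS_between/MS_within = 2490.0/100.0 = 24.9. F_crit ≈ 3.159. Reject H₀. At least one mean differs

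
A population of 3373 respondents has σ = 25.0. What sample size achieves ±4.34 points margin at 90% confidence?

Without FPC: n₀ = (1.645×25.0/4.34)² = 89.791. With FPC: n = n₀N/(n₀+N-1) = 87.5 → n = 88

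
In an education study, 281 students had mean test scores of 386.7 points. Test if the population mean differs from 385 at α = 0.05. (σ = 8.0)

z = (x̄ - μ₀)/(σ/√n) = (386.7 - 385)/(8.0/√281) = 3.562. Critical value: ±1.96. Since |3.562| > 1.96, Reject H₀.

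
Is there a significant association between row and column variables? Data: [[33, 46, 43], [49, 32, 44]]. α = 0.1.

χ² = 5.611. df = 2, critical = 4.605. Reject H₀. Variables are dependent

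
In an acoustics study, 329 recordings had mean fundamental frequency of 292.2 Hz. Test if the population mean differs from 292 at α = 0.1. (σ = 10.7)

z = (x̄ - μ₀)/(σ/√n) = (292.2 - 292)/(10.7/√329) = 0.339. Critical value: ±1.645. Since |0.339| ≤ 1.645, Fail to reject H₀.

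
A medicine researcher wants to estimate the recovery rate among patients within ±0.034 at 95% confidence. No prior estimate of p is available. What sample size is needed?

Conservative approach: use p = 0.5 (maximizes p(1-p) = 0.25). n = z²(0.25)/E² = 1.96²×0.25/0.034² = 830.8 → n = 831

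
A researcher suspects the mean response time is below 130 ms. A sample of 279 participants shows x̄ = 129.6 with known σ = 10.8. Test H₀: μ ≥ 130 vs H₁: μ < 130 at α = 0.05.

z = -0.619. Critical value: -1.645. Fail to reject H₀.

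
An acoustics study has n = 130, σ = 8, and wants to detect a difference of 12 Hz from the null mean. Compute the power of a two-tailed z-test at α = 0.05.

SE = σ/√n = 8/√130 = 0.702. Non-centrality λ = d/SE = 12/0.702 = 17.103. Power ≈ Φ(λ - z_{α/2}) = Φ(17.103 - 1.96) = Φ(15.143) = 1.0.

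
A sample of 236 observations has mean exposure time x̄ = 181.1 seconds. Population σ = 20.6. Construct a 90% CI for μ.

CI = x̄ ± z*(σ/√n) = 181.1 ± 1.645(20.6/√236) = 181.1 ± 2.21 = (178.89, 183.31)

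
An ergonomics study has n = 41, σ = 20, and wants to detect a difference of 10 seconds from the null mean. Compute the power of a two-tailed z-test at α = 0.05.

SE = σ/√n = 20/√41 = 3.123. Non-centrality λ = d/SE = 10/3.123 = 3.202. Power ≈ Φ(λ - z_{α/2}) = Φ(3.202 - 1.96) = Φ(1.242) = 0.893.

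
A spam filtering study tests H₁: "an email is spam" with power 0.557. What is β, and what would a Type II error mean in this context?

β = 1 - power = 1 - 0.557 = 0.443. A Type II error is failing to reject H₀ when H₀ is false (false negative) — here, failing to conclude that an email is spam when in fact it is true. Consequence: a spam email lands in the inbox.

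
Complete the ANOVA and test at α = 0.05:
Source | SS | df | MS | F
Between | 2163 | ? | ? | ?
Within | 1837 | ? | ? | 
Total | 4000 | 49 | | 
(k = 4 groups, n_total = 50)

df_between = 3, df_within = 46. MS_between = 721.0, MS_within = 39.93. F = 18.054, F_crit ≈ 2.807. Reject H₀.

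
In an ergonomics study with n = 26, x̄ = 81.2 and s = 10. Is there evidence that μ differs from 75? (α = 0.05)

t = (x̄ - μ₀)/(s/√n) = (81.2 - 75)/(10/√26) = 3.161. df = 25, critical t = ±2.06. Reject H₀.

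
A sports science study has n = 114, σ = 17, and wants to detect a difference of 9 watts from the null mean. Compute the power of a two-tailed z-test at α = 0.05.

SE = σ/√n = 17/√114 = 1.592. Non-centrality λ = d/SE = 9/1.592 = 5.653. Power ≈ Φ(λ - z_{α/2}) = Φ(5.653 - 1.96) = Φ(3.693) = 1.0.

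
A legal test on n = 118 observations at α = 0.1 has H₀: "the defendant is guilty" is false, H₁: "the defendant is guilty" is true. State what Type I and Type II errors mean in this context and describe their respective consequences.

Type I (false positive): concluding that the defendant is guilty when it is not — convicting an innocent person. Type II (false negative): failing to conclude that the defendant is guilty when it is — acquitting a guilty person. Which is costlier depends on domain priorities and is a judgement call rather than a statistical fact.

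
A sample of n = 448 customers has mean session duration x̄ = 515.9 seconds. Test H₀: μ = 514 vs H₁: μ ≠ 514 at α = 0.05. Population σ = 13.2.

z = (x̄ - μ₀)/(σ/√n) = (515.9 - 514)/(13.2/√448) = 3.047. Critical value: ±1.96. Since |3.047| > 1.96, Reject H₀.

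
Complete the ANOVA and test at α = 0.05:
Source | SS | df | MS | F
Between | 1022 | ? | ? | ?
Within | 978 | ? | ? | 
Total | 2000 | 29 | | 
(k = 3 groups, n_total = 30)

df_between = 2, df_within = 27. MS_between = 511.0, MS_within = 36.22. F = 14.107, F_crit ≈ 3.354. Reject H₀.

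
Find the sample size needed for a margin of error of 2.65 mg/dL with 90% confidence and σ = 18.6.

n = (z*σ/E)² = (1.645×18.6/2.65)² = 133.3 → n = 134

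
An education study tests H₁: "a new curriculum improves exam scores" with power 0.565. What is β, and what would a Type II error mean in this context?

β = 1 - power = 1 - 0.565 = 0.435. A Type II error is failing to reject H₀ when H₀ is false (false negative) — here, failing to conclude that a new curriculum improves exam scores when in fact it is true. Consequence: keeping the old curriculum when the new one would have helped students.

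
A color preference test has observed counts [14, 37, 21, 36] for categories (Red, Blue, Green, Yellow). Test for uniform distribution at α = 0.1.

Expected = 27 each. χ² = Σ(O-E)²/E = 14.296. df = 3, critical value = 6.251. Reject H₀.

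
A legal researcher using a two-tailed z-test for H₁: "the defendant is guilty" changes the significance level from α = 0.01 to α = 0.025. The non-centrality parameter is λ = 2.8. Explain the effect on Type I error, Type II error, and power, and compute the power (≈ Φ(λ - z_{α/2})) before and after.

Increasing α from 0.01 to 0.025:
• Type I error rate increases (α is the Type I rate by definition).
• Critical value moves from z_{α/2} = 2.576 to 2.241, so power = Φ(λ - z_{α/2}) goes from Φ(2.8 - 2.576) = 0.589 to Φ(2.8 - 2.241) = 0.712.
• Type II error rate β = 1 - power therefore decreases (0.411 → 0.288).
Appropriate when false negatives are costly — here, acquitting a guilty person.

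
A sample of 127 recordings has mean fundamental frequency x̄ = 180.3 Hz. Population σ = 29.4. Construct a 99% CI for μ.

CI = x̄ ± z*(σ/√n) = 180.3 ± 2.576(29.4/√127) = 180.3 ± 6.72 = (173.58, 187.02)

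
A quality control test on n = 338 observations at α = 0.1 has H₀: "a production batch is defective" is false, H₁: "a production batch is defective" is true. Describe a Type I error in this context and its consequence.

Type I error: rejecting H₀ when it is true — concluding that a production batch is defective when in fact it is not. Consequence: scrapping a good batch — wasted material and cost for no reason.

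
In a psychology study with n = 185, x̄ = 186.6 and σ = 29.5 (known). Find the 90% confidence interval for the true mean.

CI = x̄ ± z*(σ/√n) = 186.6 ± 1.645(29.5/√185) = 186.6 ± 3.57 = (183.03, 190.17)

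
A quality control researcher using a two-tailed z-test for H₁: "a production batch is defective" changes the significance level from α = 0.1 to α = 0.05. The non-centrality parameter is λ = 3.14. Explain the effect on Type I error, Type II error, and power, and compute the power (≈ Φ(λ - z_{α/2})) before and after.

Decreasing α from 0.1 to 0.05:
• Type I error rate decreases (α is the Type I rate by definition).
• Critical value moves from z_{α/2} = 1.645 to 1.96, so power = Φ(λ - z_{α/2}) goes from Φ(3.14 - 1.645) = 0.933 to Φ(3.14 - 1.96) = 0.881.
• Type II error rate β = 1 - power therefore increases (0.067 → 0.119).
Appropriate when false positives are costly — here, scrapping a good batch — wasted material and cost for no reason.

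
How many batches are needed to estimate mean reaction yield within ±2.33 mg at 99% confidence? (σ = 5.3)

n = (z*σ/E)² = (2.576×5.3/2.33)² = 34.3 → n = 35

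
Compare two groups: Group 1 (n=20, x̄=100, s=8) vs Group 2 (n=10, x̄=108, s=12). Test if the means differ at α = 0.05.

Pooled sp = 9.47. t = -2.181, df = 28. Critical t = ±2.048. Reject H₀.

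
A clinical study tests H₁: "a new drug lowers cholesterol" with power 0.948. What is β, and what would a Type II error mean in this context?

β = 1 - power = 1 - 0.948 = 0.052. A Type II error is failing to reject H₀ when H₀ is false (false negative) — here, failing to conclude that a new drug lowers cholesterol when in fact it is true. Consequence: shelving an effective drug — patients miss out on a treatment that would have helped.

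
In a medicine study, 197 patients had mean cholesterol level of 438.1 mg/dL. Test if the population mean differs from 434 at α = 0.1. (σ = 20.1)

z = (x̄ - μ₀)/(σ/√n) = (438.1 - 434)/(20.1/√197) = 2.863. Critical value: ±1.645. Since |2.863| > 1.645, Reject H₀.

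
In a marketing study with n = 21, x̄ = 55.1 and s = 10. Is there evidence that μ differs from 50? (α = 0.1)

t = (x̄ - μ₀)/(s/√n) = (55.1 - 50)/(10/√21) = 2.337. df = 20, critical t = ±1.725. Reject H₀.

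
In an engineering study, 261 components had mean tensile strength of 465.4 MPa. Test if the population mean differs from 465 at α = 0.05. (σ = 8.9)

z = (x̄ - μ₀)/(σ/√n) = (465.4 - 465)/(8.9/√261) = 0.726. Critical value: ±1.96. Since |0.726| ≤ 1.96, Fail to reject H₀.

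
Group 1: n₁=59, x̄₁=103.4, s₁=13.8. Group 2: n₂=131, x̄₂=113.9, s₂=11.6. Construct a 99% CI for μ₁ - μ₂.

Difference = -10.5. SE = √(13.8²/59 + 11.6²/131) = 2.063. CI = (-15.81, -5.19)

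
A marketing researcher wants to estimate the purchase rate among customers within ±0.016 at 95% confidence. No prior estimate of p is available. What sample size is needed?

Conservative approach: use p = 0.5 (maximizes p(1-p) = 0.25). n = z²(0.25)/E² = 1.96²×0.25/0.016² = 3751.6 → n = 3752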